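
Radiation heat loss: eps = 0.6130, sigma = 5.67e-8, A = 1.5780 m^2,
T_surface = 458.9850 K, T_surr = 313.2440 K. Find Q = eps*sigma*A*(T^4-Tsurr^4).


T^4 = 4.4381e+10
Tsurr^4 = 9.6279e+09
Q = 0.6130 * 5.67e-8 * 1.5780 * 3.4753e+10 = 1906.0762 W

1906.0762 W


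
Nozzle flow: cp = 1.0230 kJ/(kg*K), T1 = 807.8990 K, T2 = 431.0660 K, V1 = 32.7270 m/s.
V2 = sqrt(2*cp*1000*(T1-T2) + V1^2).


dT = 376.8330 K
2*cp*1000*dT = 771000.3180
V1^2 = 1071.0565
V2 = sqrt(772071.3745) = 878.6759 m/s

878.6759 m/s


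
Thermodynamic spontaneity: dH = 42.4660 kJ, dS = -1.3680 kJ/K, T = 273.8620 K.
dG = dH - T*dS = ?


T*dS = 273.8620 * -1.3680 = -374.6432 kJ
dG = 42.4660 + 374.6432 = 417.1092 kJ (non-spontaneous)

dG = 417.1092 kJ, non-spontaneous


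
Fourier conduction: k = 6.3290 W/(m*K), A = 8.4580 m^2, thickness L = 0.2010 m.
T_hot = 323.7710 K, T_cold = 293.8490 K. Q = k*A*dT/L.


dT = 29.9220 K
Q = 6.3290 * 8.4580 * 29.9220 / 0.2010 = 7968.8809 W

7968.8809 W


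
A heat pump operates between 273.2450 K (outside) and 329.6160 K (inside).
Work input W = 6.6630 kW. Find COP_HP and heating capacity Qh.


COP = 329.6160 / 56.3710 = 5.8473
Qh = 5.8473 * 6.6630 = 38.9603 kW

COP = 5.8473, Qh = 38.9603 kW


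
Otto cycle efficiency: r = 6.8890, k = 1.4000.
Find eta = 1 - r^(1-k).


r^(k-1) = 2.1640
eta = 1 - 1/2.1640 = 0.5379 = 53.7898%

53.7898%


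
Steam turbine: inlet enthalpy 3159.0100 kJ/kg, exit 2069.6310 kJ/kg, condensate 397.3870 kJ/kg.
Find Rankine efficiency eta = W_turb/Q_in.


W = 1089.3790 kJ/kg
Q_in = 2761.6230 kJ/kg
eta = 0.3945 = 39.4471%

eta = 39.4471%


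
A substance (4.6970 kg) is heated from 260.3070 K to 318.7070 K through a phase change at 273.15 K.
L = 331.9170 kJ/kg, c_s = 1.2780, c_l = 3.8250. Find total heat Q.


Q1 (sensible, solid) = 4.6970 * 1.2780 * 12.8430 = 77.0935 kJ
Q2 (latent) = 4.6970 * 331.9170 = 1559.0141 kJ
Q3 (sensible, liquid) = 4.6970 * 3.8250 * 45.5570 = 818.4782 kJ
Q_total = 2454.5859 kJ

2454.5859 kJ


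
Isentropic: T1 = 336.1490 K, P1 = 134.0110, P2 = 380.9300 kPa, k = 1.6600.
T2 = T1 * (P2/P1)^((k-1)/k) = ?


(k-1)/k = 0.3976
(P2/P1)^exp = 1.5149
T2 = 336.1490 * 1.5149 = 509.2376 K

509.2376 K


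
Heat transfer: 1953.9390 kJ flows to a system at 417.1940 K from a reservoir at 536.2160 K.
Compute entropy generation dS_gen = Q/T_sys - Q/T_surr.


dS_sys = 1953.9390/417.1940 = 4.6835 kJ/K
dS_surr = -1953.9390/536.2160 = -3.6439 kJ/K
dS_gen = 4.6835 - 3.6439 = 1.0396 kJ/K (irreversible)

dS_gen = 1.0396 kJ/K, irreversible


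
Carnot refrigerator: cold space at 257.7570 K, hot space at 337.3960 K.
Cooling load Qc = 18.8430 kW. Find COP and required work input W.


COP = 257.7570 / 79.6390 = 3.2366
W = 18.8430 / 3.2366 = 5.8219 kW

COP = 3.2366, W = 5.8219 kW


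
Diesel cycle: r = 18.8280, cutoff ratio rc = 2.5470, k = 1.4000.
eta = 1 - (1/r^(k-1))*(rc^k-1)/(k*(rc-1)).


r^(k-1) = 3.2354
rc^k = 3.7020
eta = 0.6144 = 61.4388%

61.4388%


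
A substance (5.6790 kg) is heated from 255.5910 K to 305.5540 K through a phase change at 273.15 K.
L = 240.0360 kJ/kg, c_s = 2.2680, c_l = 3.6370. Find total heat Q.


Q1 (sensible, solid) = 5.6790 * 2.2680 * 17.5590 = 226.1594 kJ
Q2 (latent) = 5.6790 * 240.0360 = 1363.1644 kJ
Q3 (sensible, liquid) = 5.6790 * 3.6370 * 32.4040 = 669.2892 kJ
Q_total = 2258.6130 kJ

2258.6130 kJ


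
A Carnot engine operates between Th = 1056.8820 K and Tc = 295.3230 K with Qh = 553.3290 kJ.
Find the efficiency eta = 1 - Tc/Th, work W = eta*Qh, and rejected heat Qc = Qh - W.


eta = 1 - 295.3230/1056.8820 = 0.7206
W = 0.7206 * 553.3290 = 398.7131 kJ
Qc = 553.3290 - 398.7131 = 154.6159 kJ

eta = 72.0571%, W = 398.7131 kJ, Qc = 154.6159 kJ


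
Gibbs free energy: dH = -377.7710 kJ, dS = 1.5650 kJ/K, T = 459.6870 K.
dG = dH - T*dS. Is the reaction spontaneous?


T*dS = 459.6870 * 1.5650 = 719.4102 kJ
dG = -377.7710 - 719.4102 = -1097.1812 kJ (spontaneous)

dG = -1097.1812 kJ, spontaneous


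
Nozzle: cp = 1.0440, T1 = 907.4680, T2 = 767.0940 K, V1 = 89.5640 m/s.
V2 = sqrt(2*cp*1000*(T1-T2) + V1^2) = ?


dT = 140.3740 K
2*cp*1000*dT = 293100.9120
V1^2 = 8021.7101
V2 = sqrt(301122.6221) = 548.7464 m/s

548.7464 m/s


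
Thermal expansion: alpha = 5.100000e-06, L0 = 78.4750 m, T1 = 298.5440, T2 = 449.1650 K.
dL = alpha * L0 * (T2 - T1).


dT = 150.6210 K
dL = 5.100000e-06 * 78.4750 * 150.6210 = 0.060282 m
L_final = 78.535282 m

dL = 0.060282 m


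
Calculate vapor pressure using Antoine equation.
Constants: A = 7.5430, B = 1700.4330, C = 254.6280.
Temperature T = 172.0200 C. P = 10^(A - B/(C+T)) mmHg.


C+T = 426.6480
B/(C+T) = 3.9856
log10(P) = 7.5430 - 3.9856 = 3.5574
P = 10^3.5574 = 3609.4064 mmHg

3609.4064 mmHg


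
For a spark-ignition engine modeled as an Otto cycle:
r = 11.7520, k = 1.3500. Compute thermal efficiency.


r^(k-1) = 2.3689
eta = 1 - 1/2.3689 = 0.5779 = 57.7856%

57.7856%


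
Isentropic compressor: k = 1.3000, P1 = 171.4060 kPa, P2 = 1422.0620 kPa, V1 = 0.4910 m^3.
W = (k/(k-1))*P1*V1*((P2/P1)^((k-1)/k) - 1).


(k-1)/k = 0.2308
(P2/P1)^exp = 1.6295
W = 4.3333 * 171.4060 * 0.4910 * (1.6295 - 1) = 229.5723 kJ

229.5723 kJ


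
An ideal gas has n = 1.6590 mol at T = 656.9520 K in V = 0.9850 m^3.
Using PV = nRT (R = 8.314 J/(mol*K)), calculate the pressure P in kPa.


P = nRT/V = 1.6590 * 8.314 * 656.9520 / 0.9850
= 9061.2903 / 0.9850 = 9199.2795 Pa = 9.1993 kPa

9.1993 kPa


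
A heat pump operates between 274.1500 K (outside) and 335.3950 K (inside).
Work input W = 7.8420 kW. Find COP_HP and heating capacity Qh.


COP = 335.3950 / 61.2450 = 5.4763
Qh = 5.4763 * 7.8420 = 42.9450 kW

COP = 5.4763, Qh = 42.9450 kW


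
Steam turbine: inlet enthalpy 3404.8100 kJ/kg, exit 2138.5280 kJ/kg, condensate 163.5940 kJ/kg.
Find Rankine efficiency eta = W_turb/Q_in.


W = 1266.2820 kJ/kg
Q_in = 3241.2160 kJ/kg
eta = 0.3907 = 39.0681%

eta = 39.0681%


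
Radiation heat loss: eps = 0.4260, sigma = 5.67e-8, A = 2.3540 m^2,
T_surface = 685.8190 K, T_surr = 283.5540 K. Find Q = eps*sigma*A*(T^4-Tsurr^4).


T^4 = 2.2123e+11
Tsurr^4 = 6.4646e+09
Q = 0.4260 * 5.67e-8 * 2.3540 * 2.1476e+11 = 12211.1689 W

12211.1689 W


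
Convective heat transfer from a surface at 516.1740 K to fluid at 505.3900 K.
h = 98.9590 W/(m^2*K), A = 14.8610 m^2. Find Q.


dT = 10.7840 K
Q = 98.9590 * 14.8610 * 10.7840 = 15859.2707 W

15859.2707 W


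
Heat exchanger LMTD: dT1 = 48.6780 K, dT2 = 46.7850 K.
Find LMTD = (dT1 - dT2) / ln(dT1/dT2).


dT1/dT2 = 1.0405
ln(dT1/dT2) = 0.0397
LMTD = 1.8930 / 0.0397 = 47.7252 K

47.7252 K


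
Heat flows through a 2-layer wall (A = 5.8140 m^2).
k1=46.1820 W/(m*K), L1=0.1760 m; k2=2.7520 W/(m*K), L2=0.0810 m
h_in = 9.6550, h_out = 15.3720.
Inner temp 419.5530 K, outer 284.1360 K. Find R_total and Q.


R_conv_in = 1/(9.6550*5.8140) = 0.0178
R_1 = 0.1760/(46.1820*5.8140) = 0.0007
R_2 = 0.0810/(2.7520*5.8140) = 0.0051
R_conv_out = 1/(15.3720*5.8140) = 0.0112
R_total = 0.0347 K/W
Q = 135.4170 / 0.0347 = 3900.0913 W

R_total = 0.0347 K/W, Q = 3900.0913 W


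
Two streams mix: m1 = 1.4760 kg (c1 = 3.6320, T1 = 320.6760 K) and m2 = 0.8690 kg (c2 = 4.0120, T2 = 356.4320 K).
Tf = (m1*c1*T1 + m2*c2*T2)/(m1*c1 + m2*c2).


num = 2961.7647
den = 8.8473
Tf = 334.7663 K

334.7663 K


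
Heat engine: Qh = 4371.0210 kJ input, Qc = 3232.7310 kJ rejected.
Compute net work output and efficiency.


W = 4371.0210 - 3232.7310 = 1138.2900 kJ
eta = 1138.2900 / 4371.0210 = 0.2604 = 26.0417%

W = 1138.2900 kJ, eta = 26.0417%


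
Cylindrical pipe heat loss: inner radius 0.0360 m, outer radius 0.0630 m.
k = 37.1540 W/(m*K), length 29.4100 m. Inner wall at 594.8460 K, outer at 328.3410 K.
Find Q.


dT = 266.5050 K
ln(ro/ri) = 0.5596
Q = 2*pi*37.1540*29.4100*266.5050 / 0.5596 = 3269609.3954 W

3269609.3954 W


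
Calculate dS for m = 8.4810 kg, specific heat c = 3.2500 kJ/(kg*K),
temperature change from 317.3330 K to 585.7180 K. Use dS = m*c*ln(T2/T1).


T2/T1 = 1.8458
ln(T2/T1) = 0.6129
dS = 8.4810 * 3.2500 * 0.6129 = 16.8932 kJ/K

16.8932 kJ/K


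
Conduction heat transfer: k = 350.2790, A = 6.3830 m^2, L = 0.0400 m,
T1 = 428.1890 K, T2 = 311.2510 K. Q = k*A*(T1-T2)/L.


dT = 116.9380 K
Q = 350.2790 * 6.3830 * 116.9380 / 0.0400 = 6536339.7189 W

6536339.7189 W


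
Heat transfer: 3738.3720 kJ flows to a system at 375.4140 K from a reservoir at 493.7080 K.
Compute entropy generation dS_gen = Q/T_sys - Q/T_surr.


dS_sys = 3738.3720/375.4140 = 9.9580 kJ/K
dS_surr = -3738.3720/493.7080 = -7.5720 kJ/K
dS_gen = 9.9580 - 7.5720 = 2.3860 kJ/K (irreversible)

dS_gen = 2.3860 kJ/K, irreversible


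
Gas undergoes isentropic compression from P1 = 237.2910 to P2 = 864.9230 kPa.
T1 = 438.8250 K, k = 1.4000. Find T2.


(k-1)/k = 0.2857
(P2/P1)^exp = 1.4471
T2 = 438.8250 * 1.4471 = 635.0033 K

635.0033 K


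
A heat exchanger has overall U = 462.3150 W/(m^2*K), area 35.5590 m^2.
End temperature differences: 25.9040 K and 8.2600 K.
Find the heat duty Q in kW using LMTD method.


LMTD = 15.4369 K
Q = 462.3150 * 35.5590 * 15.4369 = 253774.9050 W = 253.7749 kW

253.7749 kW


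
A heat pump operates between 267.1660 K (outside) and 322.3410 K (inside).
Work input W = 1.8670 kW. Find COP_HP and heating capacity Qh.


COP = 322.3410 / 55.1750 = 5.8422
Qh = 5.8422 * 1.8670 = 10.9073 kW

COP = 5.8422, Qh = 10.9073 kW


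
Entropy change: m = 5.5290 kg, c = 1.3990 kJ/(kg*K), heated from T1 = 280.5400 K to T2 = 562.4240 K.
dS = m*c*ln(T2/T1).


T2/T1 = 2.0048
ln(T2/T1) = 0.6955
dS = 5.5290 * 1.3990 * 0.6955 = 5.3800 kJ/K

5.3800 kJ/K


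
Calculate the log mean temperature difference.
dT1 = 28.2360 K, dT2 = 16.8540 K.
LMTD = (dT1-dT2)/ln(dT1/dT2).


dT1/dT2 = 1.6753
ln(dT1/dT2) = 0.5160
LMTD = 11.3820 / 0.5160 = 22.0577 K

22.0577 K


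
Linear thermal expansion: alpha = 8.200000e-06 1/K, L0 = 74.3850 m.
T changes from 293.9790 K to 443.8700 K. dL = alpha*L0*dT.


dT = 149.8910 K
dL = 8.200000e-06 * 74.3850 * 149.8910 = 0.091427 m
L_final = 74.476427 m

dL = 0.091427 m


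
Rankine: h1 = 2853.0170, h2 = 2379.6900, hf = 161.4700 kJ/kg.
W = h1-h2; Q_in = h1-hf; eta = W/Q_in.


W = 473.3270 kJ/kg
Q_in = 2691.5470 kJ/kg
eta = 0.1759 = 17.5857%

eta = 17.5857%


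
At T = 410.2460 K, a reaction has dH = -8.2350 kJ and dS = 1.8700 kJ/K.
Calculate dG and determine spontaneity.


T*dS = 410.2460 * 1.8700 = 767.1600 kJ
dG = -8.2350 - 767.1600 = -775.3950 kJ (spontaneous)

dG = -775.3950 kJ, spontaneous


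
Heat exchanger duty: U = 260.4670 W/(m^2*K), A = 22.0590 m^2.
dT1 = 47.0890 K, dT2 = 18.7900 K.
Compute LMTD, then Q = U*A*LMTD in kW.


LMTD = 30.8028 K
Q = 260.4670 * 22.0590 * 30.8028 = 176981.9569 W = 176.9820 kW

176.9820 kW


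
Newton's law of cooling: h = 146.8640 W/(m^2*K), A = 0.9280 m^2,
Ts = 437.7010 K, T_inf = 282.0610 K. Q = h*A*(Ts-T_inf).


dT = 155.6400 K
Q = 146.8640 * 0.9280 * 155.6400 = 21212.1432 W

21212.1432 W


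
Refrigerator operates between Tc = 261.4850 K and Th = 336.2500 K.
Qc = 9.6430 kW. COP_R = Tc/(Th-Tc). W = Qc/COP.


COP = 261.4850 / 74.7650 = 3.4974
W = 9.6430 / 3.4974 = 2.7572 kW

COP = 3.4974, W = 2.7572 kW


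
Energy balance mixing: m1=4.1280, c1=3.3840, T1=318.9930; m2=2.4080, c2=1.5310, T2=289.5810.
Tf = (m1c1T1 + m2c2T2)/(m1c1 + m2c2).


num = 5523.6449
den = 17.6558
Tf = 312.8516 K

312.8516 K


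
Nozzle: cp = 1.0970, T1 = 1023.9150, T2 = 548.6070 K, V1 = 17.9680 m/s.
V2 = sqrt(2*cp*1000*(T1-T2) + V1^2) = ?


dT = 475.3080 K
2*cp*1000*dT = 1042825.7520
V1^2 = 322.8490
V2 = sqrt(1043148.6010) = 1021.3465 m/s

1021.3465 m/s


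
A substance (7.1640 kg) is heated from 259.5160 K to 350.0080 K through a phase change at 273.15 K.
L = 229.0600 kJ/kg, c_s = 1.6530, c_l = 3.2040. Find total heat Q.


Q1 (sensible, solid) = 7.1640 * 1.6530 * 13.6340 = 161.4551 kJ
Q2 (latent) = 7.1640 * 229.0600 = 1640.9858 kJ
Q3 (sensible, liquid) = 7.1640 * 3.2040 * 76.8580 = 1764.1567 kJ
Q_total = 3566.5976 kJ

3566.5976 kJ


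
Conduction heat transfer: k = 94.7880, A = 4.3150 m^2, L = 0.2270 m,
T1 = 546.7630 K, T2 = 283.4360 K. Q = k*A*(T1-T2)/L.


dT = 263.3270 K
Q = 94.7880 * 4.3150 * 263.3270 / 0.2270 = 474464.4678 W

474464.4678 W


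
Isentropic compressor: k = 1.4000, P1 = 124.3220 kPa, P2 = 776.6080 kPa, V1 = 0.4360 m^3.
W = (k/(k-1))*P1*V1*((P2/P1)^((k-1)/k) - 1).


(k-1)/k = 0.2857
(P2/P1)^exp = 1.6878
W = 3.5000 * 124.3220 * 0.4360 * (1.6878 - 1) = 130.4926 kJ

130.4926 kJ


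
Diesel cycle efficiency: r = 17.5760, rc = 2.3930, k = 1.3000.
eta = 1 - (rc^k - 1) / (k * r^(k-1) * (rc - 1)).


r^(k-1) = 2.3631
rc^k = 3.1090
eta = 0.5072 = 50.7152%

50.7152%


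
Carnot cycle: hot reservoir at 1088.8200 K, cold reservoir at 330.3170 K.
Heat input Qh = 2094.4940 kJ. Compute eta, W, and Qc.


eta = 1 - 330.3170/1088.8200 = 0.6966
W = 0.6966 * 2094.4940 = 1459.0841 kJ
Qc = 2094.4940 - 1459.0841 = 635.4099 kJ

eta = 69.6628%, W = 1459.0841 kJ, Qc = 635.4099 kJ


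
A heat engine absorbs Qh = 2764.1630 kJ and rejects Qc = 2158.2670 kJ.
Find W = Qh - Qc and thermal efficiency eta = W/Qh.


W = 2764.1630 - 2158.2670 = 605.8960 kJ
eta = 605.8960 / 2764.1630 = 0.2192 = 21.9197%

W = 605.8960 kJ, eta = 21.9197%


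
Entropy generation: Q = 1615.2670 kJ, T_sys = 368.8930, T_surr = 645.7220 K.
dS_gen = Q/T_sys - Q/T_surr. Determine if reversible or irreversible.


dS_sys = 1615.2670/368.8930 = 4.3787 kJ/K
dS_surr = -1615.2670/645.7220 = -2.5015 kJ/K
dS_gen = 4.3787 - 2.5015 = 1.8772 kJ/K (irreversible)

dS_gen = 1.8772 kJ/K, irreversible


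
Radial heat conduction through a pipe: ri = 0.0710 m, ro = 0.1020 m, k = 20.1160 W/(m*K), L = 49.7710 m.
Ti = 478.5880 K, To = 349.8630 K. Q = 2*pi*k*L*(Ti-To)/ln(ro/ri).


dT = 128.7250 K
ln(ro/ri) = 0.3623
Q = 2*pi*20.1160*49.7710*128.7250 / 0.3623 = 2235120.2640 W

2235120.2640 W


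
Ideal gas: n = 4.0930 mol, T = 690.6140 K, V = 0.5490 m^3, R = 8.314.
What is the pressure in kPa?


P = nRT/V = 4.0930 * 8.314 * 690.6140 / 0.5490
= 23501.0433 / 0.5490 = 42807.0006 Pa = 42.8070 kPa

42.8070 kPa


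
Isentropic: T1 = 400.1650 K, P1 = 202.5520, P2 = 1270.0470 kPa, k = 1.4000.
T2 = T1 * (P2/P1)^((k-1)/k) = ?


(k-1)/k = 0.2857
(P2/P1)^exp = 1.6896
T2 = 400.1650 * 1.6896 = 676.1364 K

676.1364 K


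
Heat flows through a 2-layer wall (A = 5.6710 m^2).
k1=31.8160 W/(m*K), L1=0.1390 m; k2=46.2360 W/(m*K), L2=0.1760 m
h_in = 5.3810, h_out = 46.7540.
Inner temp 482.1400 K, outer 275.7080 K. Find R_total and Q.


R_conv_in = 1/(5.3810*5.6710) = 0.0328
R_1 = 0.1390/(31.8160*5.6710) = 0.0008
R_2 = 0.1760/(46.2360*5.6710) = 0.0007
R_conv_out = 1/(46.7540*5.6710) = 0.0038
R_total = 0.0380 K/W
Q = 206.4320 / 0.0380 = 5434.8160 W

R_total = 0.0380 K/W, Q = 5434.8160 W


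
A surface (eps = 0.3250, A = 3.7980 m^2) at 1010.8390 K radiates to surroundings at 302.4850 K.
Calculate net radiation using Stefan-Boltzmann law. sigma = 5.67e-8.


T^4 = 1.0441e+12
Tsurr^4 = 8.3717e+09
Q = 0.3250 * 5.67e-8 * 3.7980 * 1.0357e+12 = 72485.8034 W

72485.8034 W


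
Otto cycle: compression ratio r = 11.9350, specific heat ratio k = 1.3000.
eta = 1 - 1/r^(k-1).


r^(k-1) = 2.1040
eta = 1 - 1/2.1040 = 0.5247 = 52.4716%

52.4716%


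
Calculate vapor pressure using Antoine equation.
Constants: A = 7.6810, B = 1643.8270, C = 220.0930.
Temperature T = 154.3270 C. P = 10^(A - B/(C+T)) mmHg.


C+T = 374.4200
B/(C+T) = 4.3903
log10(P) = 7.6810 - 4.3903 = 3.2907
P = 10^3.2907 = 1952.8593 mmHg

1952.8593 mmHg


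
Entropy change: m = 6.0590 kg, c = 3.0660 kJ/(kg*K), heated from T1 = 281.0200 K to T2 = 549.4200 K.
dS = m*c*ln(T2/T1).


T2/T1 = 1.9551
ln(T2/T1) = 0.6704
dS = 6.0590 * 3.0660 * 0.6704 = 12.4546 kJ/K

12.4546 kJ/K


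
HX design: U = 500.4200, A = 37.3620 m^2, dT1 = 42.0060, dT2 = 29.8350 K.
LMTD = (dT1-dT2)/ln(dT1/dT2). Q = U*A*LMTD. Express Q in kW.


LMTD = 35.5742 K
Q = 500.4200 * 37.3620 * 35.5742 = 665119.2911 W = 665.1193 kW

665.1193 kW


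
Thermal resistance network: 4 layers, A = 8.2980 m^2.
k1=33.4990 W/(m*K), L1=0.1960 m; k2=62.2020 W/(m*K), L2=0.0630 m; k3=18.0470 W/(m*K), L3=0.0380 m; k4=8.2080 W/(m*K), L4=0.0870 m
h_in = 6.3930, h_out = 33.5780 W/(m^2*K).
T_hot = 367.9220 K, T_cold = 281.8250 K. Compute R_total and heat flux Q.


R_conv_in = 1/(6.3930*8.2980) = 0.0189
R_1 = 0.1960/(33.4990*8.2980) = 0.0007
R_2 = 0.0630/(62.2020*8.2980) = 0.0001
R_3 = 0.0380/(18.0470*8.2980) = 0.0003
R_4 = 0.0870/(8.2080*8.2980) = 0.0013
R_conv_out = 1/(33.5780*8.2980) = 0.0036
R_total = 0.0248 K/W
Q = 86.0970 / 0.0248 = 3471.9760 W

R_total = 0.0248 K/W, Q = 3471.9760 W


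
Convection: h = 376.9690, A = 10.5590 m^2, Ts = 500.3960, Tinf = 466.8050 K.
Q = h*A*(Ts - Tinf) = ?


dT = 33.5910 K
Q = 376.9690 * 10.5590 * 33.5910 = 133706.1428 W

133706.1428 W


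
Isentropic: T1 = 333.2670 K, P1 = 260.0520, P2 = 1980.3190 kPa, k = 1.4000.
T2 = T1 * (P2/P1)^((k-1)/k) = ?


(k-1)/k = 0.2857
(P2/P1)^exp = 1.7861
T2 = 333.2670 * 1.7861 = 595.2501 K

595.2501 K


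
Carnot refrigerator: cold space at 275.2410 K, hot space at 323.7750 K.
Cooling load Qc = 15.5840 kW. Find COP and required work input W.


COP = 275.2410 / 48.5340 = 5.6711
W = 15.5840 / 5.6711 = 2.7480 kW

COP = 5.6711, W = 2.7480 kW


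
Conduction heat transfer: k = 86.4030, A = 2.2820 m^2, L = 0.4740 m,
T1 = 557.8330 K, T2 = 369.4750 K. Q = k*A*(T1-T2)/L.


dT = 188.3580 K
Q = 86.4030 * 2.2820 * 188.3580 / 0.4740 = 78352.0188 W

78352.0188 W


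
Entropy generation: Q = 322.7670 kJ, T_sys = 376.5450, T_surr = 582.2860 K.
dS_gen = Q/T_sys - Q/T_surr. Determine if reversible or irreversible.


dS_sys = 322.7670/376.5450 = 0.8572 kJ/K
dS_surr = -322.7670/582.2860 = -0.5543 kJ/K
dS_gen = 0.8572 - 0.5543 = 0.3029 kJ/K (irreversible)

dS_gen = 0.3029 kJ/K, irreversible


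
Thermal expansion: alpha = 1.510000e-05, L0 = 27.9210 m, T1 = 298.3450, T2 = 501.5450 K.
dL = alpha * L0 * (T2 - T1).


dT = 203.2000 K
dL = 1.510000e-05 * 27.9210 * 203.2000 = 0.085671 m
L_final = 28.006671 m

dL = 0.085671 m


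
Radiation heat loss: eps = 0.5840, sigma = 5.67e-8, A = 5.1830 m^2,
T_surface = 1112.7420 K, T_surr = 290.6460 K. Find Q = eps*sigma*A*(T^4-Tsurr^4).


T^4 = 1.5331e+12
Tsurr^4 = 7.1360e+09
Q = 0.5840 * 5.67e-8 * 5.1830 * 1.5260e+12 = 261895.9995 W

261895.9995 W


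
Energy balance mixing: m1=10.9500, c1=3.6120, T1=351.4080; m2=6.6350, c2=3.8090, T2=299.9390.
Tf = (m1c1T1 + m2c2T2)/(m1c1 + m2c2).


num = 21478.9512
den = 64.8241
Tf = 331.3420 K

331.3420 K


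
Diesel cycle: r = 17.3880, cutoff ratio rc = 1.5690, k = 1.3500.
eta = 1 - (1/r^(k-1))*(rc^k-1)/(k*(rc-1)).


r^(k-1) = 2.7170
rc^k = 1.8369
eta = 0.5990 = 59.8993%

59.8993%


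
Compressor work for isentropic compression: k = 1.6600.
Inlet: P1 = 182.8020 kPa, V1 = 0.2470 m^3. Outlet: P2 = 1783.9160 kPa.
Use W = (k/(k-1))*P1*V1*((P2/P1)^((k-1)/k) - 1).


(k-1)/k = 0.3976
(P2/P1)^exp = 2.4738
W = 2.5152 * 182.8020 * 0.2470 * (2.4738 - 1) = 167.3768 kJ

167.3768 kJ


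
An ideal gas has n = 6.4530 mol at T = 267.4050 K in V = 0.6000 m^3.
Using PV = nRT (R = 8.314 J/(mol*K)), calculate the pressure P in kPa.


P = nRT/V = 6.4530 * 8.314 * 267.4050 / 0.6000
= 14346.3430 / 0.6000 = 23910.5716 Pa = 23.9106 kPa

23.9106 kPa


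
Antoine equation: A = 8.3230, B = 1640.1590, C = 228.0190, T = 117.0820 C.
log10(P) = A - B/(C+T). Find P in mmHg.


C+T = 345.1010
B/(C+T) = 4.7527
log10(P) = 8.3230 - 4.7527 = 3.5703
P = 10^3.5703 = 3717.9822 mmHg

3717.9822 mmHg


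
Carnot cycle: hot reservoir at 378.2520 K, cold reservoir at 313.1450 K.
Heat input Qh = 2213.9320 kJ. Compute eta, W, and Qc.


eta = 1 - 313.1450/378.2520 = 0.1721
W = 0.1721 * 2213.9320 = 381.0752 kJ
Qc = 2213.9320 - 381.0752 = 1832.8568 kJ

eta = 17.2126%, W = 381.0752 kJ, Qc = 1832.8568 kJ


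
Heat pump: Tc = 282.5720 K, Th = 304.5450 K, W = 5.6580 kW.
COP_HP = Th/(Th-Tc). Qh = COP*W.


COP = 304.5450 / 21.9730 = 13.8600
Qh = 13.8600 * 5.6580 = 78.4197 kW

COP = 13.8600, Qh = 78.4197 kW


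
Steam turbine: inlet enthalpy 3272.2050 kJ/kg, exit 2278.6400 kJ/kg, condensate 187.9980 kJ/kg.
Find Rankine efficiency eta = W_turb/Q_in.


W = 993.5650 kJ/kg
Q_in = 3084.2070 kJ/kg
eta = 0.3221 = 32.2146%

eta = 32.2146%


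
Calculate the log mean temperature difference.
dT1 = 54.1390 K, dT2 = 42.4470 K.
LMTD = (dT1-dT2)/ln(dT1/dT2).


dT1/dT2 = 1.2754
ln(dT1/dT2) = 0.2433
LMTD = 11.6920 / 0.2433 = 48.0562 K

48.0562 K


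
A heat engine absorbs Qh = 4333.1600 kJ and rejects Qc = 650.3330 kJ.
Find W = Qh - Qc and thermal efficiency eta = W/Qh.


W = 4333.1600 - 650.3330 = 3682.8270 kJ
eta = 3682.8270 / 4333.1600 = 0.8499 = 84.9917%

W = 3682.8270 kJ, eta = 84.9917%


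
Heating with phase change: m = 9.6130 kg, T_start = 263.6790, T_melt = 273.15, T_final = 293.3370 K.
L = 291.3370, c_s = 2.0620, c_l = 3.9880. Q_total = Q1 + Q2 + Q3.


Q1 (sensible, solid) = 9.6130 * 2.0620 * 9.4710 = 187.7342 kJ
Q2 (latent) = 9.6130 * 291.3370 = 2800.6226 kJ
Q3 (sensible, liquid) = 9.6130 * 3.9880 * 20.1870 = 773.9018 kJ
Q_total = 3762.2586 kJ

3762.2586 kJ


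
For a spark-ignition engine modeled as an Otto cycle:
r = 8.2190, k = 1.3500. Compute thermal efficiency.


r^(k-1) = 2.0902
eta = 1 - 1/2.0902 = 0.5216 = 52.1576%

52.1576%


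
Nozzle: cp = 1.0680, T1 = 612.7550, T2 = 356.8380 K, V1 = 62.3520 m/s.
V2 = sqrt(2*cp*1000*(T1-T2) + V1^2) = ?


dT = 255.9170 K
2*cp*1000*dT = 546638.7120
V1^2 = 3887.7719
V2 = sqrt(550526.4839) = 741.9747 m/s

741.9747 m/s


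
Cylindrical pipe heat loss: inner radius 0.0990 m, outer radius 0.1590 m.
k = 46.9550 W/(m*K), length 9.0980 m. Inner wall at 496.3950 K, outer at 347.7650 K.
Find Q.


dT = 148.6300 K
ln(ro/ri) = 0.4738
Q = 2*pi*46.9550*9.0980*148.6300 / 0.4738 = 842041.3339 W

842041.3339 W


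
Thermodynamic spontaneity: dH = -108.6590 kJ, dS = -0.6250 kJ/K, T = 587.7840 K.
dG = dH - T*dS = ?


T*dS = 587.7840 * -0.6250 = -367.3650 kJ
dG = -108.6590 + 367.3650 = 258.7060 kJ (non-spontaneous)

dG = 258.7060 kJ, non-spontaneous


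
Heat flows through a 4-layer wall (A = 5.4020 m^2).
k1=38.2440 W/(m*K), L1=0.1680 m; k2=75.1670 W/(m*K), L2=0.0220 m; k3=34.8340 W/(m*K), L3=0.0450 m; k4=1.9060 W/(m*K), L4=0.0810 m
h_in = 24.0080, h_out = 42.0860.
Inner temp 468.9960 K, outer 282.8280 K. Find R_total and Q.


R_conv_in = 1/(24.0080*5.4020) = 0.0077
R_1 = 0.1680/(38.2440*5.4020) = 0.0008
R_2 = 0.0220/(75.1670*5.4020) = 5.4180e-05
R_3 = 0.0450/(34.8340*5.4020) = 0.0002
R_4 = 0.0810/(1.9060*5.4020) = 0.0079
R_conv_out = 1/(42.0860*5.4020) = 0.0044
R_total = 0.0211 K/W
Q = 186.1680 / 0.0211 = 8830.3949 W

R_total = 0.0211 K/W, Q = 8830.3949 W


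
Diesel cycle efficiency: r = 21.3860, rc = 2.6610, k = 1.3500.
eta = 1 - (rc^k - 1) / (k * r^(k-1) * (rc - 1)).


r^(k-1) = 2.9211
rc^k = 3.7481
eta = 0.5805 = 58.0451%

58.0451%


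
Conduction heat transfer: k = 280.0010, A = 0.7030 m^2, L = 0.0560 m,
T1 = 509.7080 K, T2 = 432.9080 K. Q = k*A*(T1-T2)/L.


dT = 76.8000 K
Q = 280.0010 * 0.7030 * 76.8000 / 0.0560 = 269952.9641 W

269952.9641 W


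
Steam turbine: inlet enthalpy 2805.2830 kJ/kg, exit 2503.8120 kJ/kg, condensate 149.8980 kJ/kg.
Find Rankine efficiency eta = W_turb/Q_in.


W = 301.4710 kJ/kg
Q_in = 2655.3850 kJ/kg
eta = 0.1135 = 11.3532%

eta = 11.3532%


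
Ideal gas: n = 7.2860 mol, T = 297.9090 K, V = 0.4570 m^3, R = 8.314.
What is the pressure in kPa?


P = nRT/V = 7.2860 * 8.314 * 297.9090 / 0.4570
= 18046.0772 / 0.4570 = 39488.1339 Pa = 39.4881 kPa

39.4881 kPa


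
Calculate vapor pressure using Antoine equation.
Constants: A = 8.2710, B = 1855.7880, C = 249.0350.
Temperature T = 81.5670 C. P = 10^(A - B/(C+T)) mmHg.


C+T = 330.6020
B/(C+T) = 5.6134
log10(P) = 8.2710 - 5.6134 = 2.6576
P = 10^2.6576 = 454.6112 mmHg

454.6112 mmHg


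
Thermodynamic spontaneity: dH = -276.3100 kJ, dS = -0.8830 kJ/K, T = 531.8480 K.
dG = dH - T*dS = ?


T*dS = 531.8480 * -0.8830 = -469.6218 kJ
dG = -276.3100 + 469.6218 = 193.3118 kJ (non-spontaneous)

dG = 193.3118 kJ, non-spontaneous


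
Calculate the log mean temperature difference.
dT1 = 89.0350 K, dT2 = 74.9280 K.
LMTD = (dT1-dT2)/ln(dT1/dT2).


dT1/dT2 = 1.1883
ln(dT1/dT2) = 0.1725
LMTD = 14.1070 / 0.1725 = 81.7788 K

81.7788 K


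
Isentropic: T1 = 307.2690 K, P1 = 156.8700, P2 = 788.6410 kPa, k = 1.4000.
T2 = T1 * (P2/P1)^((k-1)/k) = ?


(k-1)/k = 0.2857
(P2/P1)^exp = 1.5863
T2 = 307.2690 * 1.5863 = 487.4179 K

487.4179 K


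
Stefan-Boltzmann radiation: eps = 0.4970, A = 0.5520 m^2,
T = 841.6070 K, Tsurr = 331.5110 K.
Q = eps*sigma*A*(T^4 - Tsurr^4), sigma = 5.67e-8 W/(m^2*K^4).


T^4 = 5.0169e+11
Tsurr^4 = 1.2078e+10
Q = 0.4970 * 5.67e-8 * 0.5520 * 4.8961e+11 = 7616.0997 W

7616.0997 W


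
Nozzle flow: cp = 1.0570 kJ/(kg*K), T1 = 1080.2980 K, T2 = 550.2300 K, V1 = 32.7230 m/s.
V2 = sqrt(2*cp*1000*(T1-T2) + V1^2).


dT = 530.0680 K
2*cp*1000*dT = 1120563.7520
V1^2 = 1070.7947
V2 = sqrt(1121634.5467) = 1059.0725 m/s

1059.0725 m/s


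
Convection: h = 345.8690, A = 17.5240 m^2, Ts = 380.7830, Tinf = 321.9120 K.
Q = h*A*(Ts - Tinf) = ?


dT = 58.8710 K
Q = 345.8690 * 17.5240 * 58.8710 = 356817.6229 W

356817.6229 W


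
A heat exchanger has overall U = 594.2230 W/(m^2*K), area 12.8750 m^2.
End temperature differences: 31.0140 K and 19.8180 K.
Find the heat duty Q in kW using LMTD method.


LMTD = 24.9995 K
Q = 594.2230 * 12.8750 * 24.9995 = 191262.0689 W = 191.2621 kW

191.2621 kW


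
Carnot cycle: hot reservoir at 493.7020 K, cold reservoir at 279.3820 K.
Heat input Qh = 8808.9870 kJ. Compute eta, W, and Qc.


eta = 1 - 279.3820/493.7020 = 0.4341
W = 0.4341 * 8808.9870 = 3824.0519 kJ
Qc = 8808.9870 - 3824.0519 = 4984.9351 kJ

eta = 43.4108%, W = 3824.0519 kJ, Qc = 4984.9351 kJ


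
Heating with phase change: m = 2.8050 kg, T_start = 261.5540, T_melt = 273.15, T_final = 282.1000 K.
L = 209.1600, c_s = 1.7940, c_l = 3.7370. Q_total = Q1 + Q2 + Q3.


Q1 (sensible, solid) = 2.8050 * 1.7940 * 11.5960 = 58.3530 kJ
Q2 (latent) = 2.8050 * 209.1600 = 586.6938 kJ
Q3 (sensible, liquid) = 2.8050 * 3.7370 * 8.9500 = 93.8165 kJ
Q_total = 738.8633 kJ

738.8633 kJ


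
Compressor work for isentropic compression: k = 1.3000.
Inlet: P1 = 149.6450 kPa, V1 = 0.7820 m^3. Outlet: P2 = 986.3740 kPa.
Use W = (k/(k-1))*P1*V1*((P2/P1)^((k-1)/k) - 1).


(k-1)/k = 0.2308
(P2/P1)^exp = 1.5452
W = 4.3333 * 149.6450 * 0.7820 * (1.5452 - 1) = 276.4883 kJ

276.4883 kJ


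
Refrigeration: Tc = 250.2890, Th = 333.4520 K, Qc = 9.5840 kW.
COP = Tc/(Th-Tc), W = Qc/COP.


COP = 250.2890 / 83.1630 = 3.0096
W = 9.5840 / 3.0096 = 3.1845 kW

COP = 3.0096, W = 3.1845 kW


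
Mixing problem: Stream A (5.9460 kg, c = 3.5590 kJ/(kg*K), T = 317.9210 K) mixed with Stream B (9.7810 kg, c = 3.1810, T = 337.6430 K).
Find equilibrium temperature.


num = 17232.9936
den = 52.2752
Tf = 329.6592 K

329.6592 K


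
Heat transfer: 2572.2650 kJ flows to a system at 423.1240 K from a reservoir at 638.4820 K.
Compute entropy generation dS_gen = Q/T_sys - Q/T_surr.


dS_sys = 2572.2650/423.1240 = 6.0792 kJ/K
dS_surr = -2572.2650/638.4820 = -4.0287 kJ/K
dS_gen = 6.0792 - 4.0287 = 2.0505 kJ/K (irreversible)

dS_gen = 2.0505 kJ/K, irreversible


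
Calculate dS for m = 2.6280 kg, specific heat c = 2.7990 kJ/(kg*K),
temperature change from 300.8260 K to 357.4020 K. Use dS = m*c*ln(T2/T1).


T2/T1 = 1.1881
ln(T2/T1) = 0.1723
dS = 2.6280 * 2.7990 * 0.1723 = 1.2676 kJ/K

1.2676 kJ/K


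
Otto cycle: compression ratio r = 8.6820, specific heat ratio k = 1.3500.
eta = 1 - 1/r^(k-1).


r^(k-1) = 2.1307
eta = 1 - 1/2.1307 = 0.5307 = 53.0665%

53.0665%


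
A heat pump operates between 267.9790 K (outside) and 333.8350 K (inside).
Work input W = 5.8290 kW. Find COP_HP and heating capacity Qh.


COP = 333.8350 / 65.8560 = 5.0692
Qh = 5.0692 * 5.8290 = 29.5482 kW

COP = 5.0692, Qh = 29.5482 kW


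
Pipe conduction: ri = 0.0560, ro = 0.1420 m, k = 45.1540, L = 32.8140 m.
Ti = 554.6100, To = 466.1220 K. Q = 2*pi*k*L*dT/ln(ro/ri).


dT = 88.4880 K
ln(ro/ri) = 0.9305
Q = 2*pi*45.1540*32.8140*88.4880 / 0.9305 = 885349.5479 W

885349.5479 W


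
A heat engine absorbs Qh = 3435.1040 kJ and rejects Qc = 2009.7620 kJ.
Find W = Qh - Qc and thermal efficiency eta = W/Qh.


W = 3435.1040 - 2009.7620 = 1425.3420 kJ
eta = 1425.3420 / 3435.1040 = 0.4149 = 41.4934%

W = 1425.3420 kJ, eta = 41.4934%


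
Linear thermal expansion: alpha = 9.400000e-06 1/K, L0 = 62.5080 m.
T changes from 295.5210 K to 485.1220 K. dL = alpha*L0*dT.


dT = 189.6010 K
dL = 9.400000e-06 * 62.5080 * 189.6010 = 0.111405 m
L_final = 62.619405 m

dL = 0.111405 m


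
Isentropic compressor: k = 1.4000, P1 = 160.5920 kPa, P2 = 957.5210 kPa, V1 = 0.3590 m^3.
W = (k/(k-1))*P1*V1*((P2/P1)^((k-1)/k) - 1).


(k-1)/k = 0.2857
(P2/P1)^exp = 1.6655
W = 3.5000 * 160.5920 * 0.3590 * (1.6655 - 1) = 134.2912 kJ

134.2912 kJ


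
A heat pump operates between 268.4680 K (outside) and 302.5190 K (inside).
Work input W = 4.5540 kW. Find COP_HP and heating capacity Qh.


COP = 302.5190 / 34.0510 = 8.8843
Qh = 8.8843 * 4.5540 = 40.4591 kW

COP = 8.8843, Qh = 40.4591 kW


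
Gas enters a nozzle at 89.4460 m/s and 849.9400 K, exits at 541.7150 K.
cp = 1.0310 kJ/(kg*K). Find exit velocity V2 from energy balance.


dT = 308.2250 K
2*cp*1000*dT = 635559.9500
V1^2 = 8000.5869
V2 = sqrt(643560.5369) = 802.2222 m/s

802.2222 m/s


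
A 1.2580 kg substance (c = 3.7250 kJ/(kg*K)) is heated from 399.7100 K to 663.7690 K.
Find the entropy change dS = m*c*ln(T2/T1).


T2/T1 = 1.6606
ln(T2/T1) = 0.5072
dS = 1.2580 * 3.7250 * 0.5072 = 2.3767 kJ/K

2.3767 kJ/K


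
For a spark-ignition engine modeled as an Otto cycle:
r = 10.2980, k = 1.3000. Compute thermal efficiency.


r^(k-1) = 2.0129
eta = 1 - 1/2.0129 = 0.5032 = 50.3209%

50.3209%


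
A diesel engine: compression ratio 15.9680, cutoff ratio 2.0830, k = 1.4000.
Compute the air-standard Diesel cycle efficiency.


r^(k-1) = 3.0290
rc^k = 2.7936
eta = 0.6095 = 60.9456%

60.9456%


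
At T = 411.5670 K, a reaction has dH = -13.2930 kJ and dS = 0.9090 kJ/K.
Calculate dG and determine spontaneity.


T*dS = 411.5670 * 0.9090 = 374.1144 kJ
dG = -13.2930 - 374.1144 = -387.4074 kJ (spontaneous)

dG = -387.4074 kJ, spontaneous


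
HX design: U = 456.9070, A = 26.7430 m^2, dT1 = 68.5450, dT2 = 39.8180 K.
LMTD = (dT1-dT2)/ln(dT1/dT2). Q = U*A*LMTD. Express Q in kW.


LMTD = 52.8875 K
Q = 456.9070 * 26.7430 * 52.8875 = 646236.2590 W = 646.2363 kW

646.2363 kW


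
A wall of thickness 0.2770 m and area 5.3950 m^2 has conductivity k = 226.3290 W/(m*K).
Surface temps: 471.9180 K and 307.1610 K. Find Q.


dT = 164.7570 K
Q = 226.3290 * 5.3950 * 164.7570 / 0.2770 = 726266.0782 W

726266.0782 W


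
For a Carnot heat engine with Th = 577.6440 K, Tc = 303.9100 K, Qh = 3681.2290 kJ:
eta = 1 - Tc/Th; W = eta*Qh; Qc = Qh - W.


eta = 1 - 303.9100/577.6440 = 0.4739
W = 0.4739 * 3681.2290 = 1744.4612 kJ
Qc = 3681.2290 - 1744.4612 = 1936.7678 kJ

eta = 47.3880%, W = 1744.4612 kJ, Qc = 1936.7678 kJ


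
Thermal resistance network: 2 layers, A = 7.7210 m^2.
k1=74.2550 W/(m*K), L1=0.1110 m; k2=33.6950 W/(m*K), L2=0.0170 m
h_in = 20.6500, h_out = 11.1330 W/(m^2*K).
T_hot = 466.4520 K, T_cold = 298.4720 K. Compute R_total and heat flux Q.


R_conv_in = 1/(20.6500*7.7210) = 0.0063
R_1 = 0.1110/(74.2550*7.7210) = 0.0002
R_2 = 0.0170/(33.6950*7.7210) = 6.5345e-05
R_conv_out = 1/(11.1330*7.7210) = 0.0116
R_total = 0.0182 K/W
Q = 167.9800 / 0.0182 = 9247.6775 W

R_total = 0.0182 K/W, Q = 9247.6775 W


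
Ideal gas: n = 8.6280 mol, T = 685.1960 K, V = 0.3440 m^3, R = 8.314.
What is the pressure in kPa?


P = nRT/V = 8.6280 * 8.314 * 685.1960 / 0.3440
= 49151.2962 / 0.3440 = 142881.6751 Pa = 142.8817 kPa

142.8817 kPa


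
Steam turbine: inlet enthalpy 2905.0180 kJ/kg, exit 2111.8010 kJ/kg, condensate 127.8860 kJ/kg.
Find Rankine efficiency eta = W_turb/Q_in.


W = 793.2170 kJ/kg
Q_in = 2777.1320 kJ/kg
eta = 0.2856 = 28.5625%

eta = 28.5625%


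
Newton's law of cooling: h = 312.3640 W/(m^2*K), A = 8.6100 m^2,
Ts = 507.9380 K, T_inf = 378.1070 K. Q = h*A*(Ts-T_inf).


dT = 129.8310 K
Q = 312.3640 * 8.6100 * 129.8310 = 349174.5075 W

349174.5075 W


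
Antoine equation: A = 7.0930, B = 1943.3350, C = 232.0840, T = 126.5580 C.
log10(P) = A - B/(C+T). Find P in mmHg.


C+T = 358.6420
B/(C+T) = 5.4186
log10(P) = 7.0930 - 5.4186 = 1.6744
P = 10^1.6744 = 47.2506 mmHg

47.2506 mmHg


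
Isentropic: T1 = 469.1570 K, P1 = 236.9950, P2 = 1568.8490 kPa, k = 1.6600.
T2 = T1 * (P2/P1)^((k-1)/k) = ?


(k-1)/k = 0.3976
(P2/P1)^exp = 2.1201
T2 = 469.1570 * 2.1201 = 994.6655 K

994.6655 K


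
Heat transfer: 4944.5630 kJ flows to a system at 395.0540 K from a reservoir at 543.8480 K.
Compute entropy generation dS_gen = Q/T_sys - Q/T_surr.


dS_sys = 4944.5630/395.0540 = 12.5162 kJ/K
dS_surr = -4944.5630/543.8480 = -9.0918 kJ/K
dS_gen = 12.5162 - 9.0918 = 3.4244 kJ/K (irreversible)

dS_gen = 3.4244 kJ/K, irreversible


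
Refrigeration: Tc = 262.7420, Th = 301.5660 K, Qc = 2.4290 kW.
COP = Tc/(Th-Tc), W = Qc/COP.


COP = 262.7420 / 38.8240 = 6.7675
W = 2.4290 / 6.7675 = 0.3589 kW

COP = 6.7675, W = 0.3589 kW


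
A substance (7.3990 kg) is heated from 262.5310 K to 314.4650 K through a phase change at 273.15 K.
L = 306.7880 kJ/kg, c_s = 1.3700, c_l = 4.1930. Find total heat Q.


Q1 (sensible, solid) = 7.3990 * 1.3700 * 10.6190 = 107.6409 kJ
Q2 (latent) = 7.3990 * 306.7880 = 2269.9244 kJ
Q3 (sensible, liquid) = 7.3990 * 4.1930 * 41.3150 = 1281.7568 kJ
Q_total = 3659.3221 kJ

3659.3221 kJ


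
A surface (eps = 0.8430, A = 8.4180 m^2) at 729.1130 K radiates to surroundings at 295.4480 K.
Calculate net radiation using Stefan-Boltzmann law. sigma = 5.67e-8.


T^4 = 2.8260e+11
Tsurr^4 = 7.6195e+09
Q = 0.8430 * 5.67e-8 * 8.4180 * 2.7499e+11 = 110644.2690 W

110644.2690 W


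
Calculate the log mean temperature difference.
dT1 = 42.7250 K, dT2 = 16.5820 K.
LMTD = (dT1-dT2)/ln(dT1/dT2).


dT1/dT2 = 2.5766
ln(dT1/dT2) = 0.9465
LMTD = 26.1430 / 0.9465 = 27.6217 K

27.6217 K


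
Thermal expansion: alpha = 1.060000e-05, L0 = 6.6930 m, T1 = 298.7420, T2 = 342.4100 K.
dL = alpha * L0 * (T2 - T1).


dT = 43.6680 K
dL = 1.060000e-05 * 6.6930 * 43.6680 = 0.003098 m
L_final = 6.696098 m

dL = 0.003098 m


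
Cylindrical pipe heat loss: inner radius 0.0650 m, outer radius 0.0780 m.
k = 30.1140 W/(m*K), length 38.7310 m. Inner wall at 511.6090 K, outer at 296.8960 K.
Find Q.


dT = 214.7130 K
ln(ro/ri) = 0.1823
Q = 2*pi*30.1140*38.7310*214.7130 / 0.1823 = 8630328.8452 W

8630328.8452 W


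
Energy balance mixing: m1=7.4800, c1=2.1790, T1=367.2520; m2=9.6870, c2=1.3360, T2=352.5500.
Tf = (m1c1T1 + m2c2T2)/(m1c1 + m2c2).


num = 10548.4538
den = 29.2408
Tf = 360.7450 K

360.7450 K


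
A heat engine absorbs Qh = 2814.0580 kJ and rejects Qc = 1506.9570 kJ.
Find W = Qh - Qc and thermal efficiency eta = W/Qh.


W = 2814.0580 - 1506.9570 = 1307.1010 kJ
eta = 1307.1010 / 2814.0580 = 0.4645 = 46.4490%

W = 1307.1010 kJ, eta = 46.4490%


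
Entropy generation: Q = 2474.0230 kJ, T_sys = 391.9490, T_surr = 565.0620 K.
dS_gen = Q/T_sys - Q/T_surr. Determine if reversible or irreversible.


dS_sys = 2474.0230/391.9490 = 6.3121 kJ/K
dS_surr = -2474.0230/565.0620 = -4.3783 kJ/K
dS_gen = 6.3121 - 4.3783 = 1.9338 kJ/K (irreversible)

dS_gen = 1.9338 kJ/K, irreversible


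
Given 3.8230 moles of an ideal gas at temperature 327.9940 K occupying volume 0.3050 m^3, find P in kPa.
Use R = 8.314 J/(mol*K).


P = nRT/V = 3.8230 * 8.314 * 327.9940 / 0.3050
= 10425.0997 / 0.3050 = 34180.6548 Pa = 34.1807 kPa

34.1807 kPa


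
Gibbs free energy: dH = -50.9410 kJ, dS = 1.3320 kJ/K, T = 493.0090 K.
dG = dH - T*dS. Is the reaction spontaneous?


T*dS = 493.0090 * 1.3320 = 656.6880 kJ
dG = -50.9410 - 656.6880 = -707.6290 kJ (spontaneous)

dG = -707.6290 kJ, spontaneous


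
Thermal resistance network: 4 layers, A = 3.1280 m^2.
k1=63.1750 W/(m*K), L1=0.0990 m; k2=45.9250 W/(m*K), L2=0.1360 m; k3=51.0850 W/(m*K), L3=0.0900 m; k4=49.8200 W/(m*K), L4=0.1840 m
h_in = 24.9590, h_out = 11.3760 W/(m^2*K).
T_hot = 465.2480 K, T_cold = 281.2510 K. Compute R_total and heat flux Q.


R_conv_in = 1/(24.9590*3.1280) = 0.0128
R_1 = 0.0990/(63.1750*3.1280) = 0.0005
R_2 = 0.1360/(45.9250*3.1280) = 0.0009
R_3 = 0.0900/(51.0850*3.1280) = 0.0006
R_4 = 0.1840/(49.8200*3.1280) = 0.0012
R_conv_out = 1/(11.3760*3.1280) = 0.0281
R_total = 0.0441 K/W
Q = 183.9970 / 0.0441 = 4172.0027 W

R_total = 0.0441 K/W, Q = 4172.0027 W


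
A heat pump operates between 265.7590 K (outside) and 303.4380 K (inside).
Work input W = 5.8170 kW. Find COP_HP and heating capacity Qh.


COP = 303.4380 / 37.6790 = 8.0532
Qh = 8.0532 * 5.8170 = 46.8457 kW

COP = 8.0532, Qh = 46.8457 kW


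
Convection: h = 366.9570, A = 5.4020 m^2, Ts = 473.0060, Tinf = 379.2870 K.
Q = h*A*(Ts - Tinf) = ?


dT = 93.7190 K
Q = 366.9570 * 5.4020 * 93.7190 = 185779.3343 W

185779.3343 W


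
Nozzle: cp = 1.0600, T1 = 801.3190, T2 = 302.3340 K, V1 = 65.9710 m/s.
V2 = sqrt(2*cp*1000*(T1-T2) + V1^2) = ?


dT = 498.9850 K
2*cp*1000*dT = 1057848.2000
V1^2 = 4352.1728
V2 = sqrt(1062200.3728) = 1030.6311 m/s

1030.6311 m/s


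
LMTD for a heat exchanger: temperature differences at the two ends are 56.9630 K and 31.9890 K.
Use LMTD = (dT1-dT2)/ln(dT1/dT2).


dT1/dT2 = 1.7807
ln(dT1/dT2) = 0.5770
LMTD = 24.9740 / 0.5770 = 43.2818 K

43.2818 K


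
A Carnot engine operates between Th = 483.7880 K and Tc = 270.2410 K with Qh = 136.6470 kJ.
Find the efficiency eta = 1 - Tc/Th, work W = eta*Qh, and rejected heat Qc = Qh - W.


eta = 1 - 270.2410/483.7880 = 0.4414
W = 0.4414 * 136.6470 = 60.3168 kJ
Qc = 136.6470 - 60.3168 = 76.3302 kJ

eta = 44.1406%, W = 60.3168 kJ, Qc = 76.3302 kJ


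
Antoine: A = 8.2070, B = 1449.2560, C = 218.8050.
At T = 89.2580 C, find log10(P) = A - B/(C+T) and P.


C+T = 308.0630
B/(C+T) = 4.7044
log10(P) = 8.2070 - 4.7044 = 3.5026
P = 10^3.5026 = 3181.1610 mmHg

3181.1610 mmHg


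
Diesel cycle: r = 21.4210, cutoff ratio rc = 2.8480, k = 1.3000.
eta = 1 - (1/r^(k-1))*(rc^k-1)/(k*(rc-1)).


r^(k-1) = 2.5076
rc^k = 3.8985
eta = 0.5188 = 51.8848%

51.8848%


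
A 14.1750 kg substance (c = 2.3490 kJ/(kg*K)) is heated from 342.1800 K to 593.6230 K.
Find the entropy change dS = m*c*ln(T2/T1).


T2/T1 = 1.7348
ln(T2/T1) = 0.5509
dS = 14.1750 * 2.3490 * 0.5509 = 18.3436 kJ/K

18.3436 kJ/K


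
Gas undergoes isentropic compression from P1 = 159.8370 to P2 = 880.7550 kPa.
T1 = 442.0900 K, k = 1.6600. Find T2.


(k-1)/k = 0.3976
(P2/P1)^exp = 1.9710
T2 = 442.0900 * 1.9710 = 871.3564 K

871.3564 K


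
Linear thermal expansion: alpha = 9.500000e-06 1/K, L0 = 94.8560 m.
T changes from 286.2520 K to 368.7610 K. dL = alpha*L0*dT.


dT = 82.5090 K
dL = 9.500000e-06 * 94.8560 * 82.5090 = 0.074352 m
L_final = 94.930352 m

dL = 0.074352 m


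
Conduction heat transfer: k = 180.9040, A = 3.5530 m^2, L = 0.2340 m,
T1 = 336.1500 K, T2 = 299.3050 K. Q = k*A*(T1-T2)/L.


dT = 36.8450 K
Q = 180.9040 * 3.5530 * 36.8450 / 0.2340 = 101205.9581 W

101205.9581 W


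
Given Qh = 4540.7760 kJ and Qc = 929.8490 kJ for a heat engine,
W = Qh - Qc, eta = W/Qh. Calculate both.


W = 4540.7760 - 929.8490 = 3610.9270 kJ
eta = 3610.9270 / 4540.7760 = 0.7952 = 79.5222%

W = 3610.9270 kJ, eta = 79.5222%


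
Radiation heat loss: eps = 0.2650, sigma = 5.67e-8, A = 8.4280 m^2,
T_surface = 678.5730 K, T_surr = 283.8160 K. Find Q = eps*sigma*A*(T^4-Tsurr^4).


T^4 = 2.1202e+11
Tsurr^4 = 6.4885e+09
Q = 0.2650 * 5.67e-8 * 8.4280 * 2.0554e+11 = 26028.0433 W

26028.0433 W


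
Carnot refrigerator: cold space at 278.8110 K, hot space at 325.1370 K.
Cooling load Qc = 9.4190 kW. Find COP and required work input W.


COP = 278.8110 / 46.3260 = 6.0185
W = 9.4190 / 6.0185 = 1.5650 kW

COP = 6.0185, W = 1.5650 kW
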